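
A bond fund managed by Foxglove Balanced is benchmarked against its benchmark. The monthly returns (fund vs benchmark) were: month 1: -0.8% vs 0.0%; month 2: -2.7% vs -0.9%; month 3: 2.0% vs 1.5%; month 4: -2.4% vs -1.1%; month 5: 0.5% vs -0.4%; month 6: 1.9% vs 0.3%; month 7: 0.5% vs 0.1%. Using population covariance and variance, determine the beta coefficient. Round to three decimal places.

1.873

r̄p = -0.1429%,  r̄m = -0.0714%
Cov = Σ(rp − r̄p)(rm − r̄m) / 7 = 1.2027
Var(rm) = Σ(rm − r̄m)² / 7 = 0.6420
β = Cov / Var = 1.2027 / 0.6420 = 1.8734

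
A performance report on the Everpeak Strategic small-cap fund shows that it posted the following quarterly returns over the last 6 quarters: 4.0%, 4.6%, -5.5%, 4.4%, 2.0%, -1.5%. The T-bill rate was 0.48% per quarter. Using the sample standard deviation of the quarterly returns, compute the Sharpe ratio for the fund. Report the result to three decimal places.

0.210

Mean return μ = 8.00 / 6 = 1.3333%
Sample std dev = √[82.3533 / 5] = 4.0584%
Sharpe = (μ − rf) / σ = (1.3333 − 0.48) / 4.0584 = 0.8533 / 4.0584 = 0.2103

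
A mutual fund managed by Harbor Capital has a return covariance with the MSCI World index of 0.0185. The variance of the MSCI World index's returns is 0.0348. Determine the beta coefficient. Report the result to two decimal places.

β = Cov(Rp, Rm) / Var(Rm) = 0.0185 / 0.0348 = 0.5316

0.53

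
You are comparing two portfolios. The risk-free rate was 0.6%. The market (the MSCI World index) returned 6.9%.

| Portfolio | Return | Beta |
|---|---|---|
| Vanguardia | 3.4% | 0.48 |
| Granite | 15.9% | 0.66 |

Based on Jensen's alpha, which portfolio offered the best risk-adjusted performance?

Granite

Vanguardia: α = 3.4% − [0.6% + 0.48 × (6.9% − 0.6%)] = -0.224
Granite: α = 15.9% − [0.6% + 0.66 × (6.9% − 0.6%)] = 11.142
Highest: Granite (11.142).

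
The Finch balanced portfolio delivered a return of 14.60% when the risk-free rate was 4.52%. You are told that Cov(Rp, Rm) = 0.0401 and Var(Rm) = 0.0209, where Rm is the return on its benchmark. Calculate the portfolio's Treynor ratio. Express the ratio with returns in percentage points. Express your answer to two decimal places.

β = Cov / Var = 0.0401 / 0.0209 = 1.9187
Treynor = (Rp − Rf) / β = (14.60% − 4.52%) / 1.9187 = 10.08 / 1.9187 = 5.2536

5.25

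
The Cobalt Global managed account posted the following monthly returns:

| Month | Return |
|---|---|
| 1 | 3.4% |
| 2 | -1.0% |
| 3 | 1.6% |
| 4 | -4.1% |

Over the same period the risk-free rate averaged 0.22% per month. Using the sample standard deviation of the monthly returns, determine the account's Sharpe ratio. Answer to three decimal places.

-0.075

Mean return μ = -0.10 / 4 = -0.0250%
Σ(r − μ)² = 31.9275; sample σ = √(31.9275/3) = 3.2623%
Sharpe = (μ − rf) / σ = (-0.0250 − 0.22) / 3.2623 = -0.2450 / 3.2623 = -0.0751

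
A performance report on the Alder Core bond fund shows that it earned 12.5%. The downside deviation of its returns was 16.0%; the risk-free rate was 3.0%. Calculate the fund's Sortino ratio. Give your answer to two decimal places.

0.59

Sortino = (Rp − Rf) / σd = (12.5% − 3.0%) / 16.0% = 9.50% / 16.0% = 0.5938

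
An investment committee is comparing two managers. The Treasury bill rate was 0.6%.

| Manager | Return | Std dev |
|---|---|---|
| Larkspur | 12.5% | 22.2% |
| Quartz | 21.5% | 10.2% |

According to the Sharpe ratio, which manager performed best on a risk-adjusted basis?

Larkspur: Sharpe ratio = (12.5% − 0.6%) / 22.2% = 0.536
Quartz: Sharpe ratio = (21.5% − 0.6%) / 10.2% = 2.049
Highest: Quartz (2.049).

Quartz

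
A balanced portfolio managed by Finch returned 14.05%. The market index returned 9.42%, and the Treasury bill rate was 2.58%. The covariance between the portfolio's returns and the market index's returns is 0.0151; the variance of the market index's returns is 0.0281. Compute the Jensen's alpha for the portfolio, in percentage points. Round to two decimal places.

7.79

β = Cov / Var = 0.0151 / 0.0281 = 0.5374
E[R] = Rf + β(Rm − Rf) = 2.58% + 0.5374 × (9.42% − 2.58%) = 6.2558%
α = Rp − E[R] = 14.05% − 6.2558% = 7.7942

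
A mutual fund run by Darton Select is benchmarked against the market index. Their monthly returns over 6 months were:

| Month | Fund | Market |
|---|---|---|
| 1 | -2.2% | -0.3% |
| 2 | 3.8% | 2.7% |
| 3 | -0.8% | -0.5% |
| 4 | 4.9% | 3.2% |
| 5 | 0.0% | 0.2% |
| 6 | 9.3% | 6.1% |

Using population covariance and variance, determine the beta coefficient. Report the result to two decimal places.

1.65

r̄p = 2.5000%,  r̄m = 1.9000%
Cov = Σ(rp − r̄p)(rm − r̄m) / 6 = 9.2050
Var(rm) = Σ(rm − r̄m)² / 6 = 5.5767
β = Cov / Var = 9.2050 / 5.5767 = 1.6506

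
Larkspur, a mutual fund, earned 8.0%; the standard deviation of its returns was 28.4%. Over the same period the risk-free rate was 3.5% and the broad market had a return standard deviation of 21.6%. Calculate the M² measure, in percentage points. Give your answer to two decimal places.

Sharpe = (Rp − Rf) / σp = (8.0% − 3.5%) / 28.4% = 0.1585
M² = Rf + Sharpe × σm = 3.5% + 0.1585 × 21.6% = 6.9236%

6.92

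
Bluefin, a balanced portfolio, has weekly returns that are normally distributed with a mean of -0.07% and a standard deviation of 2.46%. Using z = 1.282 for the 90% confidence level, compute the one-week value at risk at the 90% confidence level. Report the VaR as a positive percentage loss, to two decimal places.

3.22

VaR (as % loss) = −(μ − z·σ) = −(-0.07% − 1.282 × 2.46%) = −(-3.22372%) = 3.22372%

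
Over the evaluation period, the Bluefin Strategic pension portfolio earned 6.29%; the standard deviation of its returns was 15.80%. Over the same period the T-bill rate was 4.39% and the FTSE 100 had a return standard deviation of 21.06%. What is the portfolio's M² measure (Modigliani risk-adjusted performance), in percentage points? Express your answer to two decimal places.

6.92

Sharpe = (Rp − Rf) / σp = (6.29% − 4.39%) / 15.80% = 0.1203
M² = Rf + Sharpe × σm = 4.39% + 0.1203 × 21.06% = 6.9235%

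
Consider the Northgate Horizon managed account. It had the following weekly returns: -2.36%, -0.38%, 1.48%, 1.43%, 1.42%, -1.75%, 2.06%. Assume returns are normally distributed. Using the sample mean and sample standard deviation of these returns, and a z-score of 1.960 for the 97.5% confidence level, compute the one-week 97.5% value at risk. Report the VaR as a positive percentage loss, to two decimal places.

3.19

r̄ = (-2.36 − 0.38 + 1.48 + 1.43 + 1.42 − 1.75 + 2.06) / 7 = 1.900 / 7 = 0.2714%
Σ(r − r̄)² = 18.7561; sample σ = √(18.7561/6) = 1.7681%
VaR = −(r̄ − z·σ) = −(0.2714 − 1.960 × 1.7681) = −(-3.1941) = 3.1941%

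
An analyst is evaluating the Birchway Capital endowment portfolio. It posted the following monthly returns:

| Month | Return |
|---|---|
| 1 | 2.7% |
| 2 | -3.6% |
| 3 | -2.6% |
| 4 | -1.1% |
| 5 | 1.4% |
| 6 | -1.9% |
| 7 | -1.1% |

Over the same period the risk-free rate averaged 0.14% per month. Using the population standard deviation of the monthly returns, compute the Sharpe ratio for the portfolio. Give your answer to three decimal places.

-0.500

Mean return r̄ = -6.20 / 7 = -0.8857%
Σ(r − r̄)² = (2.7 − (-0.8857))² + (-3.6 − (-0.8857))² + … = 29.5086
population σ = √(29.5086 / 7) = √4.2155 = 2.0532%
Sharpe = (r̄ − rf) / σ = (-0.8857 − 0.14) / 2.0532 = -1.0257 / 2.0532 = -0.4996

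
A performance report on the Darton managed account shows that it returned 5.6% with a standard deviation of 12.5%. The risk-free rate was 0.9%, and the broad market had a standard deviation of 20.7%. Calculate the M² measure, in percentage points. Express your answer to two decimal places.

8.68

Sharpe = (Rp − Rf) / σp = (5.6% − 0.9%) / 12.5% = 0.3760
M² = Rf + Sharpe × σm = 0.9% + 0.3760 × 20.7% = 8.6832%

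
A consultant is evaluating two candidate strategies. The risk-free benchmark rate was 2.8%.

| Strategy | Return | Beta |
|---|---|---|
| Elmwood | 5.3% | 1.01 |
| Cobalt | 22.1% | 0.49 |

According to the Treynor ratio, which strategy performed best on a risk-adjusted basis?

Cobalt

Elmwood: Treynor = (5.3% − 2.8%) / 1.01 = 2.475
Cobalt: Treynor = (22.1% − 2.8%) / 0.49 = 39.388
Highest: Cobalt (39.388).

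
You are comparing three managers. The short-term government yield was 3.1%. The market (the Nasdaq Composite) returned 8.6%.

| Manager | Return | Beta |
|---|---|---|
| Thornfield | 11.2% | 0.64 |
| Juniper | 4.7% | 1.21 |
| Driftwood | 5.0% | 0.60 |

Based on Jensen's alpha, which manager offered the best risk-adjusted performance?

Thornfield

Thornfield: α = 11.2% − [3.1% + 0.64 × (8.6% − 3.1%)] = 4.580
Juniper: α = 4.7% − [3.1% + 1.21 × (8.6% − 3.1%)] = -5.055
Driftwood: α = 5.0% − [3.1% + 0.60 × (8.6% − 3.1%)] = -1.400
Highest: Thornfield (4.580).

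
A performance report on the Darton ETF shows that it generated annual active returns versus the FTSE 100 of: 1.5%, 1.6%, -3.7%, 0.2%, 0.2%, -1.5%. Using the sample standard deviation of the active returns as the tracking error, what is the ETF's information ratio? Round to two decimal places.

μ = (1.5 + 1.6 − 3.7 + 0.2 + 0.2 − 1.5) / 6 = -0.2833%
Sample std dev = √[20.3483 / 5] = 2.0173%
IR = μ / tracking error = -0.2833 / 2.0173 = -0.1404

-0.14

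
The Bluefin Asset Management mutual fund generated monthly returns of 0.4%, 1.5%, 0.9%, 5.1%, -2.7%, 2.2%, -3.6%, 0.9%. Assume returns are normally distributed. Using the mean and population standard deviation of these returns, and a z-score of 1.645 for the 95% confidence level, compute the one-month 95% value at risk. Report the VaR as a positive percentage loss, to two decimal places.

3.62

Mean return μ = 4.70 / 8 = 0.5875%
Population σ = √[Σ(r − μ)² / 8] = √[52.3688 / 8] = √6.5461 = 2.5585%
VaR = −(μ − z·σ) = −(0.5875 − 1.645 × 2.5585) = −(-3.6212) = 3.6212%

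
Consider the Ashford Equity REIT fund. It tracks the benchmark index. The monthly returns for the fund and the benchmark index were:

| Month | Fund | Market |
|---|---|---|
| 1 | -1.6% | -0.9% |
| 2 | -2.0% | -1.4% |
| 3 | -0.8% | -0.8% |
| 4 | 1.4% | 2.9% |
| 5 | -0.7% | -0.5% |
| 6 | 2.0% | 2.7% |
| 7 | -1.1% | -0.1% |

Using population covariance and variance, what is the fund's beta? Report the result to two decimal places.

r̄p = -0.4000%,  r̄m = 0.2714%
Cov = Σ(rp − r̄p)(rm − r̄m) / 7 = 2.2229
Var(rm) = Σ(rm − r̄m)² / 7 = 2.6935
β = Cov / Var = 2.2229 / 2.6935 = 0.8253

0.83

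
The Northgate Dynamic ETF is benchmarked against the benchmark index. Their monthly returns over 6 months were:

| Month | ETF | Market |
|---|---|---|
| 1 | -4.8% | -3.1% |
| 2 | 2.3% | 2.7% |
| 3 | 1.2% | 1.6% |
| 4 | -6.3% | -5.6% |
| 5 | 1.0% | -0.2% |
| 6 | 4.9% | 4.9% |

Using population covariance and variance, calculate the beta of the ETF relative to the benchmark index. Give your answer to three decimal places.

r̄p = -0.2833%,  r̄m = 0.0500%
Cov = Σ(rp − r̄p)(rm − r̄m) / 6 = 13.6975
Var(rm) = Σ(rm − r̄m)² / 6 = 12.4758
β = Cov / Var = 13.6975 / 12.4758 = 1.0979

1.098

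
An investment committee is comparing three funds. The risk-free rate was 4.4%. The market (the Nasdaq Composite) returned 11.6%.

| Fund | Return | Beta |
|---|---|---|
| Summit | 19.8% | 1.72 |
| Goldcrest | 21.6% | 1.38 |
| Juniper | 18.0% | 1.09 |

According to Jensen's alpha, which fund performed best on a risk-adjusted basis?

Goldcrest

Summit: α = 19.8% − [4.4% + 1.72 × (11.6% − 4.4%)] = 3.016
Goldcrest: α = 21.6% − [4.4% + 1.38 × (11.6% − 4.4%)] = 7.264
Juniper: α = 18.0% − [4.4% + 1.09 × (11.6% − 4.4%)] = 5.752
Highest: Goldcrest (7.264).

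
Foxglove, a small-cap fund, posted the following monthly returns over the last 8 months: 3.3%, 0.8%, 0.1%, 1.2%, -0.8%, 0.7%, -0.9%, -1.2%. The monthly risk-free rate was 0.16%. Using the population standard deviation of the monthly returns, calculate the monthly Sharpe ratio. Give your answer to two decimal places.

0.17

r̄ = (3.3 + 0.8 + 0.1 + 1.2 − 0.8 + 0.7 − 0.9 − 1.2) / 8 = 0.4000%
Σ(r − r̄)² = (3.3 − 0.4000)² + (0.8 − 0.4000)² + … = 15.0800
σ = √[15.0800 / 8] = 1.3730%
Sharpe = (r̄ − rf) / σ = (0.4000 − 0.16) / 1.3730 = 0.2400 / 1.3730 = 0.1748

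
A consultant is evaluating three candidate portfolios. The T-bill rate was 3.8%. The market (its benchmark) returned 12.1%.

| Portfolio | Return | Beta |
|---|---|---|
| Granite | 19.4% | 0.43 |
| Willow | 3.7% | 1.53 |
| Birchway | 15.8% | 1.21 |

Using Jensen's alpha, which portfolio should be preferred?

Granite

Granite: α = 19.4% − [3.8% + 0.43 × (12.1% − 3.8%)] = 12.031
Willow: α = 3.7% − [3.8% + 1.53 × (12.1% − 3.8%)] = -12.799
Birchway: α = 15.8% − [3.8% + 1.21 × (12.1% − 3.8%)] = 1.957
Highest: Granite (12.031).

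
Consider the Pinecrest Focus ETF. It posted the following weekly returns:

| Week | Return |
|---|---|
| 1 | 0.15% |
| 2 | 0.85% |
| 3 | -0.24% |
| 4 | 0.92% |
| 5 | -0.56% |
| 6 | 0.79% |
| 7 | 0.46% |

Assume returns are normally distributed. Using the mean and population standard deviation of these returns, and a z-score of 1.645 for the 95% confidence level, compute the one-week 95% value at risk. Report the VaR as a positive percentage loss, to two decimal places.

r̄ = (0.15 + 0.85 − 0.24 + 0.92 − 0.56 + 0.79 + 0.46) / 7 = 2.370 / 7 = 0.3386%
Population std dev = √[1.9959 / 7] = 0.5340%
VaR = −(r̄ − z·σ) = −(0.3386 − 1.645 × 0.5340) = −(-0.5398) = 0.5398%

0.54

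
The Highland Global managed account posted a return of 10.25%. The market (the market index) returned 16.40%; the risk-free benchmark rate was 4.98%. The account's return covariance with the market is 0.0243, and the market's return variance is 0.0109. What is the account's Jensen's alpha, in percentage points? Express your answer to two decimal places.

β = Cov / Var = 0.0243 / 0.0109 = 2.2294
E[R] = Rf + β(Rm − Rf) = 4.98% + 2.2294 × (16.40% − 4.98%) = 30.4397%
α = Rp − E[R] = 10.25% − 30.4397% = -20.1897

-20.19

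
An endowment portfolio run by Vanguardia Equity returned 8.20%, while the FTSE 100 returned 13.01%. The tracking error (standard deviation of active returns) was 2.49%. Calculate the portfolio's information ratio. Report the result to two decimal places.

IR = (Rp − Rb) / TE = (8.20% − 13.01%) / 2.49% = -4.81% / 2.49% = -1.9317

-1.93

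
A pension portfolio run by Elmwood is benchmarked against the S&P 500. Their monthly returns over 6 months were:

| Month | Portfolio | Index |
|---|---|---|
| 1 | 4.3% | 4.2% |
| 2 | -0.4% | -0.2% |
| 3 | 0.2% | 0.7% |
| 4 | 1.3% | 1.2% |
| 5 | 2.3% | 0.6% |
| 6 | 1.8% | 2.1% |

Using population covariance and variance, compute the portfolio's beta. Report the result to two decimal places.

r̄p = 1.5833%,  r̄m = 1.4333%
Cov = Σ(rp − r̄p)(rm − r̄m) / 6 = 1.8972
Var(rm) = Σ(rm − r̄m)² / 6 = 2.0089
β = Cov / Var = 1.8972 / 2.0089 = 0.9444

0.94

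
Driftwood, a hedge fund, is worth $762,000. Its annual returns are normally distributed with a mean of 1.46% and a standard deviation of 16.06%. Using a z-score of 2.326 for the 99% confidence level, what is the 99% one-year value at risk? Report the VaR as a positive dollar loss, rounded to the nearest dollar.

$273,524

Return at the 99% tail: μ − z·σ = 1.46% − 2.326 × 16.06% = 1.46 − 37.35556 = -35.89556%
VaR = −(-35.89556%) × $762,000 = 35.89556% × $762,000 = $273,524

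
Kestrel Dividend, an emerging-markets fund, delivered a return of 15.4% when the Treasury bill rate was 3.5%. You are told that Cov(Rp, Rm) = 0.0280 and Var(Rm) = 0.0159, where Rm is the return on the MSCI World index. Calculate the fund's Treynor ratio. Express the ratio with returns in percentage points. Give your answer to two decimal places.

β = Cov / Var = 0.0280 / 0.0159 = 1.7610
Treynor = (Rp − Rf) / β = (15.4% − 3.5%) / 1.7610 = 11.90 / 1.7610 = 6.7575

6.76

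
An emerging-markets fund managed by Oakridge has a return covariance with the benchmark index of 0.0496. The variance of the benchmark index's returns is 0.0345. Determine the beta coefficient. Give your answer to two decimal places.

1.44

β = Cov(Rp, Rm) / Var(Rm) = 0.0496 / 0.0345 = 1.4377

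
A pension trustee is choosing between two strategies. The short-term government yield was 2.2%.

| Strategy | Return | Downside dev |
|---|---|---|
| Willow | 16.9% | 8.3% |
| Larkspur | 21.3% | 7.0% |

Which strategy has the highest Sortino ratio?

Willow: Sortino ratio = (16.9% − 2.2%) / 8.3% = 1.771
Larkspur: Sortino ratio = (21.3% − 2.2%) / 7.0% = 2.729
Highest: Larkspur (2.729).

Larkspur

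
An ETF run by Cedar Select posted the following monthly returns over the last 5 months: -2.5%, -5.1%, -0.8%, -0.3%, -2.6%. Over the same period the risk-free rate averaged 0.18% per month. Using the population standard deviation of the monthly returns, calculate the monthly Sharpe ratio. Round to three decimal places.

-1.447

r̄ = (-2.5 − 5.1 − 0.8 − 0.3 − 2.6) / 5 = -11.30 / 5 = -2.2600%
Σ(r − r̄)² = (-2.5 − (-2.2600))² + (-5.1 − (-2.2600))² + (-0.8 − (-2.2600))² + … = 14.2120
population σ = √(14.2120 / 5) = √2.8424 = 1.6859%
Sharpe = (r̄ − rf) / σ = (-2.2600 − 0.18) / 1.6859 = -2.4400 / 1.6859 = -1.4473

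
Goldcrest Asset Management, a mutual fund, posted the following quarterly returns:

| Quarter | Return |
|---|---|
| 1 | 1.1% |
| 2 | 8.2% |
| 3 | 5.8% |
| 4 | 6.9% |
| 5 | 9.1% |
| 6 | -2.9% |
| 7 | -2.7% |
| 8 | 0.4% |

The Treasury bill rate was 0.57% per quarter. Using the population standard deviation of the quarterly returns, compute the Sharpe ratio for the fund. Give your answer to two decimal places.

μ = (1.1 + 8.2 + 5.8 + 6.9 + 9.1 − 2.9 − 2.7 + 0.4) / 8 = 3.2375%
Σ(r − μ)² = 164.5188; population σ = √(164.5188/8) = 4.5348%
Sharpe = (μ − rf) / σ = (3.2375 − 0.57) / 4.5348 = 2.6675 / 4.5348 = 0.5882

0.59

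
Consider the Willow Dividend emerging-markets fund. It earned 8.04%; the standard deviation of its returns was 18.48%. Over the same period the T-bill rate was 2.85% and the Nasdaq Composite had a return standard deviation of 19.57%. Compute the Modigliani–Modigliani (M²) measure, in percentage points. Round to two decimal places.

8.35

Sharpe = (Rp − Rf) / σp = (8.04% − 2.85%) / 18.48% = 0.2808
M² = Rf + Sharpe × σm = 2.85% + 0.2808 × 19.57% = 8.3453%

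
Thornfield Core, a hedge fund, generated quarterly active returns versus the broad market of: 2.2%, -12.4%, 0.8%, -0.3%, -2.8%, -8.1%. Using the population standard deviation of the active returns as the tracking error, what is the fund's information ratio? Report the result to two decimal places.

-0.66

μ = (2.2 − 12.4 + 0.8 − 0.3 − 2.8 − 8.1) / 6 = -3.4333%
Σ(r − μ)² = (2.2 − (-3.4333))² + (-12.4 − (-3.4333))² + … = 162.0533
σ = √[162.0533 / 6] = 5.1970%
IR = μ / tracking error = -3.4333 / 5.1970 = -0.6606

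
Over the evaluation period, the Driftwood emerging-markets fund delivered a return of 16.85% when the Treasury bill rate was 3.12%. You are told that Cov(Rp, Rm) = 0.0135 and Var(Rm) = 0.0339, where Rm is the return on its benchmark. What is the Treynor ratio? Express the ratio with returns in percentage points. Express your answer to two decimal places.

34.48

β = Cov / Var = 0.0135 / 0.0339 = 0.3982
Treynor = (Rp − Rf) / β = (16.85% − 3.12%) / 0.3982 = 13.73 / 0.3982 = 34.4802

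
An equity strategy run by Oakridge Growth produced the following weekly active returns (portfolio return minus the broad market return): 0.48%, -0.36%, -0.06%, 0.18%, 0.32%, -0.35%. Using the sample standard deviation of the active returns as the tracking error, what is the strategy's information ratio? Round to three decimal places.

Mean return r̄ = 0.210 / 6 = 0.0350%
Sample σ = √[Σ(r − r̄)² / 5] = √[0.6136 / 5] = √0.1227 = 0.3503%
IR = r̄ / tracking error = 0.0350 / 0.3503 = 0.0999

0.100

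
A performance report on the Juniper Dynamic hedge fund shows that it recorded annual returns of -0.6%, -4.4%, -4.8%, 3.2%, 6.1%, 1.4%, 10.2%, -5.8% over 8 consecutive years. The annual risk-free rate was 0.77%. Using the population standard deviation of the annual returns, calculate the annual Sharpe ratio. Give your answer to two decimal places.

μ = (-0.6 − 4.4 − 4.8 + 3.2 + 6.1 + 1.4 + 10.2 − 5.8) / 8 = 0.6625%
Population std dev = √[226.3388 / 8] = 5.3191%
Sharpe = (μ − rf) / σ = (0.6625 − 0.77) / 5.3191 = -0.1075 / 5.3191 = -0.0202

-0.02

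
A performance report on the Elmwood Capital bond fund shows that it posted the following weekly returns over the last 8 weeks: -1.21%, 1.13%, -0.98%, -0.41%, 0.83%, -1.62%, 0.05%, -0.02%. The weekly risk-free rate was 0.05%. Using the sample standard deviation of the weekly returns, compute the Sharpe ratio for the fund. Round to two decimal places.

μ = (-1.21 + 1.13 − 0.98 − 0.41 + 0.83 − 1.62 + 0.05 − 0.02) / 8 = -0.2788%
Σ(r − μ)² = (-1.21 − (-0.2788))² + (1.13 − (-0.2788))² + (-0.98 − (-0.2788))² + … = 6.5641
σ = √[6.5641 / 7] = 0.9684%
Sharpe = (μ − rf) / σ = (-0.2788 − 0.05) / 0.9684 = -0.3288 / 0.9684 = -0.3395

-0.34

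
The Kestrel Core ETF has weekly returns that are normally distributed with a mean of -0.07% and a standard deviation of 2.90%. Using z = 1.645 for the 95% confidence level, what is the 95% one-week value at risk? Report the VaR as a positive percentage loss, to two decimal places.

4.84

VaR (as % loss) = −(μ − z·σ) = −(-0.07% − 1.645 × 2.90%) = −(-4.8405%) = 4.8405%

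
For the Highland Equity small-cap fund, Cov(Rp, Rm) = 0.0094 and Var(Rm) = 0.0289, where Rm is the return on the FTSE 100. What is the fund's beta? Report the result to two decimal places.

β = Cov(Rp, Rm) / Var(Rm) = 0.0094 / 0.0289 = 0.3253

0.33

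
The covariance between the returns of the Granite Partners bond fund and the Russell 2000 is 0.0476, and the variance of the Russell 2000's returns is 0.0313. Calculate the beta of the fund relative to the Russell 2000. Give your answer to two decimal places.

β = Cov(Rp, Rm) / Var(Rm) = 0.0476 / 0.0313 = 1.5208

1.52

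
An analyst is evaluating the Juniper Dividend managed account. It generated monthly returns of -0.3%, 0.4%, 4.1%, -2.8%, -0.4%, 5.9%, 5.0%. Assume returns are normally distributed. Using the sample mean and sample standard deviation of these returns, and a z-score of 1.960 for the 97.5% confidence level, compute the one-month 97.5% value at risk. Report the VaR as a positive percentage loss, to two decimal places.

4.73

Mean return r̄ = 11.90 / 7 = 1.7000%
Sample std dev = √[64.6400 / 6] = 3.2823%
VaR = −(r̄ − z·σ) = −(1.7000 − 1.960 × 3.2823) = −(-4.7333) = 4.7333%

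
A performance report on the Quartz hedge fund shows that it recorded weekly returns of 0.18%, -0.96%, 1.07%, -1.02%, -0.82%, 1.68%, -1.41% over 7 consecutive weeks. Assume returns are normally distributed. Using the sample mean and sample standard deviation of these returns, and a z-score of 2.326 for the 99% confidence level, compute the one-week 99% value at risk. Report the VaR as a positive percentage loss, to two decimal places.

Mean return r̄ = -1.280 / 7 = -0.1829%
Sample σ = √[Σ(r − r̄)² / 6] = √[8.3881 / 6] = √1.3980 = 1.1824%
VaR = −(r̄ − z·σ) = −(-0.1829 − 2.326 × 1.1824) = −(-2.9332) = 2.9332%

2.93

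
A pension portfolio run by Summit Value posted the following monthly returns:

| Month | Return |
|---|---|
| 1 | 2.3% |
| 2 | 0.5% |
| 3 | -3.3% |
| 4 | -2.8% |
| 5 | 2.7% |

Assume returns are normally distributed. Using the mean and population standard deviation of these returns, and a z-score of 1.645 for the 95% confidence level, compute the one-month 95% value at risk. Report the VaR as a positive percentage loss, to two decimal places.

Mean return r̄ = -0.60 / 5 = -0.1200%
Σ(r − r̄)² = 31.4880; population σ = √(31.4880/5) = 2.5095%
VaR = −(r̄ − z·σ) = −(-0.1200 − 1.645 × 2.5095) = −(-4.2481) = 4.2481%

4.25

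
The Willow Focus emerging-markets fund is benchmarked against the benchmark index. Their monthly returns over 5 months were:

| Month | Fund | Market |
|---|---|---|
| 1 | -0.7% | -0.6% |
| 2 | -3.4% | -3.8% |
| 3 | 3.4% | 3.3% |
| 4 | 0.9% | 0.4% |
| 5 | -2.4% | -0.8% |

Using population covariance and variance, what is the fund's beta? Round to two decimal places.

1.01

r̄p = -0.4400%,  r̄m = -0.3000%
Cov = Σ(rp − r̄p)(rm − r̄m) / 5 = 5.2360
Var(rm) = Σ(rm − r̄m)² / 5 = 5.2080
β = Cov / Var = 5.2360 / 5.2080 = 1.0054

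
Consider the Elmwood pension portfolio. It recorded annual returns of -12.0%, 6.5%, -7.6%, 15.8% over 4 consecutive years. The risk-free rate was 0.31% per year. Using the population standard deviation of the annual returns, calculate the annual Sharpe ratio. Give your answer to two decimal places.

r̄ = (-12 + 6.5 − 7.6 + 15.8) / 4 = 2.70 / 4 = 0.6750%
Population std dev = √[491.8275 / 4] = 11.0886%
Sharpe = (r̄ − rf) / σ = (0.6750 − 0.31) / 11.0886 = 0.3650 / 11.0886 = 0.0329

0.03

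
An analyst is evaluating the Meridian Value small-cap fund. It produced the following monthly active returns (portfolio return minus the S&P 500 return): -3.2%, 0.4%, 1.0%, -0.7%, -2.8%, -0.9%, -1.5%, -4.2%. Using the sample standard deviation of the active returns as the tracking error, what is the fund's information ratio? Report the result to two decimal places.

μ = (-3.2 + 0.4 + 1 − 0.7 − 2.8 − 0.9 − 1.5 − 4.2) / 8 = -1.4875%
Sample σ = √[Σ(r − μ)² / 7] = √[22.7288 / 7] = √3.2470 = 1.8019%
IR = μ / tracking error = -1.4875 / 1.8019 = -0.8255

-0.83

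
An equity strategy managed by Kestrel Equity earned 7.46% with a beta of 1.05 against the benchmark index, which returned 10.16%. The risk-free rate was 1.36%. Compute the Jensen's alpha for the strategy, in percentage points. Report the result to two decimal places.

-3.14

CAPM expected return = Rf + β(Rm − Rf) = 1.36% + 1.05 × (10.16% − 1.36%) = 1.36 + 1.05 × 8.80 = 10.6000%
Jensen's α = Rp − E[R] = 7.46% − 10.6000% = -3.1400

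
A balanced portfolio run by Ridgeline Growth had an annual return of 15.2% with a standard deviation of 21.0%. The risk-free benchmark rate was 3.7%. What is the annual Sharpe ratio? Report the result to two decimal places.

0.55

Sharpe = (Rp − Rf) / σp = (15.2% − 3.7%) / 21.0% = 11.50% / 21.0% = 0.5476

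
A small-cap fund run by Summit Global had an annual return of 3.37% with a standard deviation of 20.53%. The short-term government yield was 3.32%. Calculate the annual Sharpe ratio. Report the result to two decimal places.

0.00

Sharpe = (Rp − Rf) / σp = (3.37% − 3.32%) / 20.53% = 0.05% / 20.53% = 0.0024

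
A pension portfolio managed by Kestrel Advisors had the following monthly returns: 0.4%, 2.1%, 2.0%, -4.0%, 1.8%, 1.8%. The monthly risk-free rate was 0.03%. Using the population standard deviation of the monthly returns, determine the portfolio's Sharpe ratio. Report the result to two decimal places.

0.30

r̄ = (0.4 + 2.1 + 2 − 4 + 1.8 + 1.8) / 6 = 0.6833%
Σ(r − r̄)² = 28.2483; population σ = √(28.2483/6) = 2.1698%
Sharpe = (r̄ − rf) / σ = (0.6833 − 0.03) / 2.1698 = 0.6533 / 2.1698 = 0.3011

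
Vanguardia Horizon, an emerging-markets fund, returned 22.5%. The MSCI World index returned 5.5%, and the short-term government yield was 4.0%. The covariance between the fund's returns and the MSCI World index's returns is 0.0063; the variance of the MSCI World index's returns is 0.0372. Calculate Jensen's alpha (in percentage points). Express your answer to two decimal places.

18.25

β = Cov / Var = 0.0063 / 0.0372 = 0.1694
E[R] = Rf + β(Rm − Rf) = 4.0% + 0.1694 × (5.5% − 4.0%) = 4.2541%
α = Rp − E[R] = 22.5% − 4.2541% = 18.2459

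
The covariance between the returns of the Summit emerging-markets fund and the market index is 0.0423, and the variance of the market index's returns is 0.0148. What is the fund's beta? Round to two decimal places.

β = Cov(Rp, Rm) / Var(Rm) = 0.0423 / 0.0148 = 2.8581

2.86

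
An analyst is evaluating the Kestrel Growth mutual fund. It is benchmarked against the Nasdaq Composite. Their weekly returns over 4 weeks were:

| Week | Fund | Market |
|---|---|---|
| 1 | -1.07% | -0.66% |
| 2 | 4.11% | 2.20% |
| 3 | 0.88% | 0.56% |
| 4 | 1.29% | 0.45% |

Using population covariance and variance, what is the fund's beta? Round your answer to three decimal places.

r̄p = 1.3025%,  r̄m = 0.6375%
Cov = Σ(rp − r̄p)(rm − r̄m) / 4 = 1.8750
Var(rm) = Σ(rm − r̄m)² / 4 = 1.0415
β = Cov / Var = 1.8750 / 1.0415 = 1.8003

1.800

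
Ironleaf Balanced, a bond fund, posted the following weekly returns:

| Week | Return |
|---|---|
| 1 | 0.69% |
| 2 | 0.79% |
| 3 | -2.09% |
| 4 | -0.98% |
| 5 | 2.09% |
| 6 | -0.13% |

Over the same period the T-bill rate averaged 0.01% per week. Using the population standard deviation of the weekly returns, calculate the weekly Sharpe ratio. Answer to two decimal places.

r̄ = (0.69 + 0.79 − 2.09 − 0.98 + 2.09 − 0.13) / 6 = 0.0617%
Σ(r − r̄)² = (0.69 − 0.0617)² + (0.79 − 0.0617)² + … = 10.7909
σ = √[10.7909 / 6] = 1.3411%
Sharpe = (r̄ − rf) / σ = (0.0617 − 0.01) / 1.3411 = 0.0517 / 1.3411 = 0.0386

0.04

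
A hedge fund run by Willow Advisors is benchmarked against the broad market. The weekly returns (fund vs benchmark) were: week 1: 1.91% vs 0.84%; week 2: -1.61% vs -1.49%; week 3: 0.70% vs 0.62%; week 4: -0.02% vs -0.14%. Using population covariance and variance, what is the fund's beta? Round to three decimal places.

r̄p = 0.2450%,  r̄m = -0.0425%
Cov = Σ(rp − r̄p)(rm − r̄m) / 4 = 1.1204
Var(rm) = Σ(rm − r̄m)² / 4 = 0.8306
β = Cov / Var = 1.1204 / 0.8306 = 1.3489

1.349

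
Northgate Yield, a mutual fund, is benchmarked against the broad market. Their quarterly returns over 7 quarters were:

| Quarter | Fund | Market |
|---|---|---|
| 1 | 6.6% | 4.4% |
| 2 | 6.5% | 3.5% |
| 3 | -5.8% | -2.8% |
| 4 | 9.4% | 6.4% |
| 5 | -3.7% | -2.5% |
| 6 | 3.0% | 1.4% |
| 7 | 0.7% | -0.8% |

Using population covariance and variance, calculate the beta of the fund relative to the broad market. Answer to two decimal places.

1.55

r̄p = 2.3857%,  r̄m = 1.3714%
Cov = Σ(rp − r̄p)(rm − r̄m) / 7 = 16.8824
Var(rm) = Σ(rm − r̄m)² / 7 = 10.8706
β = Cov / Var = 16.8824 / 10.8706 = 1.5530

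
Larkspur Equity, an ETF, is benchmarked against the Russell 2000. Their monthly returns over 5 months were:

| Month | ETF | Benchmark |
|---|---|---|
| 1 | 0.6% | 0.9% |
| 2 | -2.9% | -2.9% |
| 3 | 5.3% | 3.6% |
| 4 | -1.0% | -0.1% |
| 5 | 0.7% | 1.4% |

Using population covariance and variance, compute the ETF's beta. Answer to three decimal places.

1.226

r̄p = 0.5400%,  r̄m = 0.5800%
Cov = Σ(rp − r̄p)(rm − r̄m) / 5 = 5.5088
Var(rm) = Σ(rm − r̄m)² / 5 = 4.4936
β = Cov / Var = 5.5088 / 4.4936 = 1.2259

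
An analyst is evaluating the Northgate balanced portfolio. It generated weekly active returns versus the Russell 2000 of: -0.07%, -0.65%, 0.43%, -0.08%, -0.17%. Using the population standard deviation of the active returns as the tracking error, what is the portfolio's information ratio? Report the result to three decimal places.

r̄ = (-0.07 − 0.65 + 0.43 − 0.08 − 0.17) / 5 = -0.1080%
Σ(r − r̄)² = 0.5893; population σ = √(0.5893/5) = 0.3433%
IR = r̄ / tracking error = -0.1080 / 0.3433 = -0.3146

-0.315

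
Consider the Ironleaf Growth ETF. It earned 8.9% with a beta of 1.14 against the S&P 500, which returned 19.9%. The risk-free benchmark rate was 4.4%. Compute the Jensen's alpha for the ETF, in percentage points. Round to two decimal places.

-13.17

CAPM expected return = Rf + β(Rm − Rf) = 4.4% + 1.14 × (19.9% − 4.4%) = 4.4 + 1.14 × 15.50 = 22.0700%
Jensen's α = Rp − E[R] = 8.9% − 22.0700% = -13.1700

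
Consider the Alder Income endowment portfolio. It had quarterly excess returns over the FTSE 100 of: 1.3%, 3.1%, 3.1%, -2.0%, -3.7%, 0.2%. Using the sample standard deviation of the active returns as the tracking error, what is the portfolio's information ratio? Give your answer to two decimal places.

0.12

r̄ = (1.3 + 3.1 + 3.1 − 2 − 3.7 + 0.2) / 6 = 2.00 / 6 = 0.3333%
Σ(r − r̄)² = (1.3 − 0.3333)² + (3.1 − 0.3333)² + (3.1 − 0.3333)² + … = 37.9733
sample σ = √(37.9733 / 5) = √7.5947 = 2.7558%
IR = r̄ / tracking error = 0.3333 / 2.7558 = 0.1209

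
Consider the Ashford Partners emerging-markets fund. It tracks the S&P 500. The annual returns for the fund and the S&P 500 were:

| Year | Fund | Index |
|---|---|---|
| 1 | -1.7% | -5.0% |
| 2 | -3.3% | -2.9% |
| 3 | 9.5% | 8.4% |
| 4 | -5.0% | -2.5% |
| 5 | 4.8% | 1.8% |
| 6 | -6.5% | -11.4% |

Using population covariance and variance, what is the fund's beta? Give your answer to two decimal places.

r̄p = -0.3667%,  r̄m = -1.9333%
Cov = Σ(rp − r̄p)(rm − r̄m) / 6 = 31.4761
Var(rm) = Σ(rm − r̄m)² / 6 = 36.8322
β = Cov / Var = 31.4761 / 36.8322 = 0.8546

0.85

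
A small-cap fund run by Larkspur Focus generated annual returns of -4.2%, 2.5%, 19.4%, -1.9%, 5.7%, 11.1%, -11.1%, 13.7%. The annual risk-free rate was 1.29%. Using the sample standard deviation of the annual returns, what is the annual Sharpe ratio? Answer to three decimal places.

0.308

r̄ = (-4.2 + 2.5 + 19.4 − 1.9 + 5.7 + 11.1 − 11.1 + 13.7) / 8 = 4.4000%
Sample std dev = √[715.5800 / 7] = 10.1107%
Sharpe = (r̄ − rf) / σ = (4.4000 − 1.29) / 10.1107 = 3.1100 / 10.1107 = 0.3076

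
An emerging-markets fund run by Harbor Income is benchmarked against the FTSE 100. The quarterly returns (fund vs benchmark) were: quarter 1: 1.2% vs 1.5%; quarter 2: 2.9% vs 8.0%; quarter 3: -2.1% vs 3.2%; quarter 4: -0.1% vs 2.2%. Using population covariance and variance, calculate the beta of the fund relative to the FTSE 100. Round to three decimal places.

r̄p = 0.4750%,  r̄m = 3.7250%
Cov = Σ(rp − r̄p)(rm − r̄m) / 4 = 2.7456
Var(rm) = Σ(rm − r̄m)² / 4 = 6.4569
β = Cov / Var = 2.7456 / 6.4569 = 0.4252

0.425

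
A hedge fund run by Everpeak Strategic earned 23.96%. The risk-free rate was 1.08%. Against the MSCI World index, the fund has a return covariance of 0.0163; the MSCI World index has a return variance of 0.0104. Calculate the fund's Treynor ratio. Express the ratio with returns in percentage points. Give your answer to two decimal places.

β = Cov / Var = 0.0163 / 0.0104 = 1.5673
Treynor = (Rp − Rf) / β = (23.96% − 1.08%) / 1.5673 = 22.88 / 1.5673 = 14.5984

14.60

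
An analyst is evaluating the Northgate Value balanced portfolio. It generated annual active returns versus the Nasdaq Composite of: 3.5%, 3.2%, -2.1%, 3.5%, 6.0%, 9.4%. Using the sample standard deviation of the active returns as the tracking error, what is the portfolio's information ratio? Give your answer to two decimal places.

1.04

r̄ = (3.5 + 3.2 − 2.1 + 3.5 + 6 + 9.4) / 6 = 3.9167%
Sample σ = √[Σ(r − r̄)² / 5] = √[71.4683 / 5] = √14.2937 = 3.7807%
IR = r̄ / tracking error = 3.9167 / 3.7807 = 1.0360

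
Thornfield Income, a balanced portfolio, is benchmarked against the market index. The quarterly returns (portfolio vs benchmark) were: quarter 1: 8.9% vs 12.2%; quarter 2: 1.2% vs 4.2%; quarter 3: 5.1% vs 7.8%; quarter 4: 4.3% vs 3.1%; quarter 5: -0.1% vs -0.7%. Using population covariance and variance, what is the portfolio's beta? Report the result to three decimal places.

r̄p = 3.8800%,  r̄m = 5.3200%
Cov = Σ(rp − r̄p)(rm − r̄m) / 5 = 12.7184
Var(rm) = Σ(rm − r̄m)² / 5 = 19.1816
β = Cov / Var = 12.7184 / 19.1816 = 0.6631

0.663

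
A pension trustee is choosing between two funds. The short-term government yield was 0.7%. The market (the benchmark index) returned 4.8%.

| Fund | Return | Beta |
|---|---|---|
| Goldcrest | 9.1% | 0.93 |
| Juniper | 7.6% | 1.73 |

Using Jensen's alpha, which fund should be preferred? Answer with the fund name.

Goldcrest: α = 9.1% − [0.7% + 0.93 × (4.8% − 0.7%)] = 4.587
Juniper: α = 7.6% − [0.7% + 1.73 × (4.8% − 0.7%)] = -0.193
Highest: Goldcrest (4.587).

Goldcrest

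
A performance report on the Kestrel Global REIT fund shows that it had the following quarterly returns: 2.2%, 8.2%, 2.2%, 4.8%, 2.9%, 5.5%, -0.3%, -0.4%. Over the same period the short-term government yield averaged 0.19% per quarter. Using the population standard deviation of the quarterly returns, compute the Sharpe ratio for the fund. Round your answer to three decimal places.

Mean return r̄ = 25.10 / 8 = 3.1375%
Σ(r − r̄)² = (2.2 − 3.1375)² + (8.2 − 3.1375)² + … = 60.1188
population σ = √(60.1188 / 8) = √7.5149 = 2.7413%
Sharpe = (r̄ − rf) / σ = (3.1375 − 0.19) / 2.7413 = 2.9475 / 2.7413 = 1.0752

1.075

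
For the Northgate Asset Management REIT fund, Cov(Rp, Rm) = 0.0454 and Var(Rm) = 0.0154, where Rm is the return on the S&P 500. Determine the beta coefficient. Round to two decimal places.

2.95

β = Cov(Rp, Rm) / Var(Rm) = 0.0454 / 0.0154 = 2.9481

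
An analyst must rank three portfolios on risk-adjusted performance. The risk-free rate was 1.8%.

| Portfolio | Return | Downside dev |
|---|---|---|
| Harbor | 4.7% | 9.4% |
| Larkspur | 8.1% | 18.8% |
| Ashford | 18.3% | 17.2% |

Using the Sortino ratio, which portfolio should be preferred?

Harbor: Sortino ratio = (4.7% − 1.8%) / 9.4% = 0.309
Larkspur: Sortino ratio = (8.1% − 1.8%) / 18.8% = 0.335
Ashford: Sortino ratio = (18.3% − 1.8%) / 17.2% = 0.959
Highest: Ashford (0.959).

Ashford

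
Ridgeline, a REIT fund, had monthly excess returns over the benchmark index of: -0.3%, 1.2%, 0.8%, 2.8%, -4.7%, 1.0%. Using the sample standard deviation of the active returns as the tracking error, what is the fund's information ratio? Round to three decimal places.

r̄ = (-0.3 + 1.2 + 0.8 + 2.8 − 4.7 + 1) / 6 = 0.1333%
Sample std dev = √[32.9933 / 5] = 2.5688%
IR = r̄ / tracking error = 0.1333 / 2.5688 = 0.0519

0.052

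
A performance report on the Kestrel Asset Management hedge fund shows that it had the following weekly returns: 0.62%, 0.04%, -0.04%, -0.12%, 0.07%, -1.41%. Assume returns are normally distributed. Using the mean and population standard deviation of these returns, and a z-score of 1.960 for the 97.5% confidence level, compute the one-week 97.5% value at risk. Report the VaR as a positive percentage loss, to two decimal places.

1.35

μ = (0.62 + 0.04 − 0.04 − 0.12 + 0.07 − 1.41) / 6 = -0.840 / 6 = -0.1400%
Population σ = √[Σ(r − μ)² / 6] = √[2.2774 / 6] = √0.3796 = 0.6161%
VaR = −(μ − z·σ) = −(-0.1400 − 1.960 × 0.6161) = −(-1.3476) = 1.3476%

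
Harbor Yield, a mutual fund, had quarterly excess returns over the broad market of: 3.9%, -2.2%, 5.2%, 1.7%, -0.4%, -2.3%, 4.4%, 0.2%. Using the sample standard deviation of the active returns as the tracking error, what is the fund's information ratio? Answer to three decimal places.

0.444

r̄ = (3.9 − 2.2 + 5.2 + 1.7 − 0.4 − 2.3 + 4.4 + 0.2) / 8 = 10.50 / 8 = 1.3125%
Sample σ = √[Σ(r − r̄)² / 7] = √[61.0488 / 7] = √8.7213 = 2.9532%
IR = r̄ / tracking error = 1.3125 / 2.9532 = 0.4444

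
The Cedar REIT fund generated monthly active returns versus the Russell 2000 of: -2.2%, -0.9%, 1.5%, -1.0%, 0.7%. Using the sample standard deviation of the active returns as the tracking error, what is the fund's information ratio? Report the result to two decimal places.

Mean return r̄ = -1.90 / 5 = -0.3800%
Sample std dev = √[8.6680 / 4] = 1.4721%
IR = r̄ / tracking error = -0.3800 / 1.4721 = -0.2581

-0.26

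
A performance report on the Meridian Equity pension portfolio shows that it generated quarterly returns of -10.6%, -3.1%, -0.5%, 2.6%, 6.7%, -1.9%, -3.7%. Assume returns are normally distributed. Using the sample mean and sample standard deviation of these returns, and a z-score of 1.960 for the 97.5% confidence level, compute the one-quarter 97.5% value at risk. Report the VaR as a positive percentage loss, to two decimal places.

Mean return μ = -10.50 / 7 = -1.5000%
Σ(r − μ)² = (-10.6 − (-1.5000))² + (-3.1 − (-1.5000))² + (-0.5 − (-1.5000))² + … = 175.4200
sample σ = √(175.4200 / 6) = √29.2367 = 5.4071%
VaR = −(μ − z·σ) = −(-1.5000 − 1.960 × 5.4071) = −(-12.0979) = 12.0979%

12.10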